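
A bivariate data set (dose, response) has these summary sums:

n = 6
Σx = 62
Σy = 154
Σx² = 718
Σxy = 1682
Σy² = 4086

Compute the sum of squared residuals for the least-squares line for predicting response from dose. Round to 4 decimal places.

Sxx = Σx² − (Σx)²/n = 718 − 640.666667 = 77.333333
Sxy = Σxy − (Σx)(Σy)/n = 1682 − 1591.333333 = 90.666667
Syy = Σy² − (Σy)²/n = 4086 − 3952.666667 = 133.333333
b = Sxy/Sxx = 90.666667/77.333333 = 1.172414
SSE = Syy − b·Sxy = 133.333333 − 1.172414·90.666667 = 27.034483

27.0345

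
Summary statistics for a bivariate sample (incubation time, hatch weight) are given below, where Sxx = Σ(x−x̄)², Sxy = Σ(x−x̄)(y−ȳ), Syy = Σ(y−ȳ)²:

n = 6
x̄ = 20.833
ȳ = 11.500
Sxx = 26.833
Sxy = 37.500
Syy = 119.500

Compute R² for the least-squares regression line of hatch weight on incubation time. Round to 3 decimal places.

R² = Sxy²/(Sxx·Syy) = (37.5)²/(26.833·119.5) = 0.438556

0.439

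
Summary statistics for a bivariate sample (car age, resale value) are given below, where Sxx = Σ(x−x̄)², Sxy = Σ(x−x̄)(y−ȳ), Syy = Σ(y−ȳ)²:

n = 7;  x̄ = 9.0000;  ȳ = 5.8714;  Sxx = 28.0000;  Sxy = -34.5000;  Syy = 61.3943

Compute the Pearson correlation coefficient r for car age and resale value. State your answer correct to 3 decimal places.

r = Sxy/√(Sxx·Syy) = -34.5/√(1719.0404) = -34.5/41.461312 = -0.832101

-0.832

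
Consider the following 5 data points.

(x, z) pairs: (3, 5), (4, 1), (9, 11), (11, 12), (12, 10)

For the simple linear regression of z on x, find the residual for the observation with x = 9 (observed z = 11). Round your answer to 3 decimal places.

n = 5, Σx = 39, Σy = 39, Σxy = 370, Σx² = 371
Sxx = Σx² − (Σx)²/n = 371 − 304.2 = 66.8
Sxy = Σxy − (Σx)(Σy)/n = 370 − 304.2 = 65.8
b = Sxy/Sxx = 65.8/66.8 = 0.985030
a = ȳ − b·x̄ = 7.8 − 0.985030·7.8 = 0.116766
ŷ(9) = 0.116766 + 0.985030·9 = 8.982036
residual = y − ŷ = 11 − 8.982036 = 2.017964

2.018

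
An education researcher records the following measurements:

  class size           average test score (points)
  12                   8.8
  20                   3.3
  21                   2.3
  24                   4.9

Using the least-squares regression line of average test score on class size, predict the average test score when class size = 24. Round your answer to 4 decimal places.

2.7727

n = 4, Σx = 77, Σy = 19.3, Σxy = 337.5, Σx² = 1561
Sxx = Σx² − (Σx)²/n = 1561 − 1482.25 = 78.75
Sxy = Σxy − (Σx)(Σy)/n = 337.5 − 371.525 = -34.025
b = Sxy/Sxx = -34.025/78.75 = -0.432063
a = ȳ − b·x̄ = 4.825 − (-0.432063)·19.25 = 13.142222
ŷ(24) = a + b·24 = 13.142222 + (-0.432063)·24 = 2.772698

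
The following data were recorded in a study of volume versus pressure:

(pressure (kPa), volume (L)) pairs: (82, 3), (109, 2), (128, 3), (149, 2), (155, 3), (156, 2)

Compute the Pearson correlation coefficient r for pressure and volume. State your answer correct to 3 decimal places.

-0.301

n = 6, Σx = 779, Σy = 15, Σxy = 1923, Σx² = 105551, Σy² = 39
Sxx = Σx² − (Σx)²/n = 105551 − 101140.166667 = 4410.833333
Sxy = Σxy − (Σx)(Σy)/n = 1923 − 1947.5 = -24.5
Syy = Σy² − (Σy)²/n = 39 − 37.5 = 1.5
r = Sxy/√(Sxx·Syy) = -24.5/√(6616.25) = -24.5/81.340334 = -0.301204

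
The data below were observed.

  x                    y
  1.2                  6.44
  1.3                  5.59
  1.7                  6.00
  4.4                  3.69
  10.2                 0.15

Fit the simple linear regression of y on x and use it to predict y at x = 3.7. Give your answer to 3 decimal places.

n = 5, Σx = 18.8, Σy = 21.87, Σxy = 42.961, Σx² = 129.42
Sxx = Σx² − (Σx)²/n = 129.42 − 70.688 = 58.732
Sxy = Σxy − (Σx)(Σy)/n = 42.961 − 82.2312 = -39.2702
b = Sxy/Sxx = -39.2702/58.732 = -0.668634
a = ȳ − b·x̄ = 4.374 − (-0.668634)·3.76 = 6.888063
ŷ(3.7) = a + b·3.7 = 6.888063 + (-0.668634)·3.7 = 4.414118

4.414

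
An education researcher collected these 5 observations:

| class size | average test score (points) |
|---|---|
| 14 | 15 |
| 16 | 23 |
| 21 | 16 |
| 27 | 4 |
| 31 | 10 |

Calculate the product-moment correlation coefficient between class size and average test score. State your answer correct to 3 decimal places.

-0.737

n = 5, Σx = 109, Σy = 68, Σxy = 1332, Σx² = 2583, Σy² = 1126
Sxx = Σx² − (Σx)²/n = 2583 − 2376.2 = 206.8
Sxy = Σxy − (Σx)(Σy)/n = 1332 − 1482.4 = -150.4
Syy = Σy² − (Σy)²/n = 1126 − 924.8 = 201.2
r = Sxy/√(Sxx·Syy) = -150.4/√(41608.16) = -150.4/203.980783 = -0.737324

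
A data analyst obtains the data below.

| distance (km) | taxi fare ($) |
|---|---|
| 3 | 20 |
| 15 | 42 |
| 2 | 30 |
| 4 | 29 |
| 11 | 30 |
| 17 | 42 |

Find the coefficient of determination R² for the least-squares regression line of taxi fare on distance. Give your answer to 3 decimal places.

0.732

n = 6, Σx = 52, Σy = 193, Σxy = 1910, Σx² = 664, Σy² = 6569
Sxx = Σx² − (Σx)²/n = 664 − 450.666667 = 213.333333
Sxy = Σxy − (Σx)(Σy)/n = 1910 − 1672.666667 = 237.333333
Syy = Σy² − (Σy)²/n = 6569 − 6208.166667 = 360.833333
R² = Sxy²/(Sxx·Syy) = (237.333333)²/(213.333333·360.833333) = 0.731732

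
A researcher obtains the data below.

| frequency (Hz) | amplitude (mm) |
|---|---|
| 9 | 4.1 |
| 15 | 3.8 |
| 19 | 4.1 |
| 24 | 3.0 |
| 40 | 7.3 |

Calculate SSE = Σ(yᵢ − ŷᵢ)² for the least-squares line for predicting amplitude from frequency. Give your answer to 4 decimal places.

4.6888

n = 5, Σx = 107, Σy = 22.3, Σxy = 535.8, Σx² = 2843, Σy² = 110.35
Sxx = Σx² − (Σx)²/n = 2843 − 2289.8 = 553.2
Sxy = Σxy − (Σx)(Σy)/n = 535.8 − 477.22 = 58.58
Syy = Σy² − (Σy)²/n = 110.35 − 99.458 = 10.892
b = Sxy/Sxx = 58.58/553.2 = 0.105893
SSE = Syy − b·Sxy = 10.892 − 0.105893·58.58 = 4.688789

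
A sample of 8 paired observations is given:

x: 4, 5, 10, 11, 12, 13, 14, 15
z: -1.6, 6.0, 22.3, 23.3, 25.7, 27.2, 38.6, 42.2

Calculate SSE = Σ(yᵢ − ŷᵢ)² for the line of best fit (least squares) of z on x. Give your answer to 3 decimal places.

n = 8, Σx = 84, Σy = 183.7, Σxy = 2338.3, Σx² = 996, Σy² = 5749.87
Sxx = Σx² − (Σx)²/n = 996 − 882 = 114
Sxy = Σxy − (Σx)(Σy)/n = 2338.3 − 1928.85 = 409.45
Syy = Σy² − (Σy)²/n = 5749.87 − 4218.21125 = 1531.65875
b = Sxy/Sxx = 409.45/114 = 3.591667
SSE = Syy − b·Sxy = 1531.65875 − 3.591667·409.45 = 61.050833

61.051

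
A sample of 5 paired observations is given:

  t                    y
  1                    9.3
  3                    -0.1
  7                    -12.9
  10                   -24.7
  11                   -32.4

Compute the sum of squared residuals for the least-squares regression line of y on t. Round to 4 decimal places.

n = 5, Σx = 32, Σy = -60.8, Σxy = -684.7, Σx² = 280, Σy² = 1912.76
Sxx = Σx² − (Σx)²/n = 280 − 204.8 = 75.2
Sxy = Σxy − (Σx)(Σy)/n = -684.7 − (-389.12) = -295.58
Syy = Σy² − (Σy)²/n = 1912.76 − 739.328 = 1173.432
b = Sxy/Sxx = -295.58/75.2 = -3.930585
SSE = Syy − b·Sxy = 1173.432 − (-3.930585)·(-295.58) = 11.629654

11.6297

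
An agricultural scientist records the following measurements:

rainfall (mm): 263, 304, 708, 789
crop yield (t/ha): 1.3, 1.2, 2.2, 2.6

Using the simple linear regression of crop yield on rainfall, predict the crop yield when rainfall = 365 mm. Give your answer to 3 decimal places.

n = 4, Σx = 2064, Σy = 7.3, Σxy = 4315.7, Σx² = 1285370
Sxx = Σx² − (Σx)²/n = 1285370 − 1065024 = 220346
Sxy = Σxy − (Σx)(Σy)/n = 4315.7 − 3766.8 = 548.9
b = Sxy/Sxx = 548.9/220346 = 0.002491
a = ȳ − b·x̄ = 1.825 − 0.002491·516 = 0.539602
ŷ(365) = a + b·365 = 0.539602 + 0.002491·365 = 1.448847

1.449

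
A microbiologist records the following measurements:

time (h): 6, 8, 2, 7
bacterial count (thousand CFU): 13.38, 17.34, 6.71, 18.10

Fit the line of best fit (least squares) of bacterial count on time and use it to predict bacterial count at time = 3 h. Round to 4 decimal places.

8.6048

n = 4, Σx = 23, Σy = 55.53, Σxy = 359.12, Σx² = 153
Sxx = Σx² − (Σx)²/n = 153 − 132.25 = 20.75
Sxy = Σxy − (Σx)(Σy)/n = 359.12 − 319.2975 = 39.8225
b = Sxy/Sxx = 39.8225/20.75 = 1.919157
a = ȳ − b·x̄ = 13.8825 − 1.919157·5.75 = 2.847349
ŷ(3) = a + b·3 = 2.847349 + 1.919157·3 = 8.604819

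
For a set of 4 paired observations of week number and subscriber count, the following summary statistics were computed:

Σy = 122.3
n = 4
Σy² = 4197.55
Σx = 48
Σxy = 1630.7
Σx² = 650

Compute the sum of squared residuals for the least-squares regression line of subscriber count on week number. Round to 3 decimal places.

98.746

Sxx = Σx² − (Σx)²/n = 650 − 576 = 74
Sxy = Σxy − (Σx)(Σy)/n = 1630.7 − 1467.6 = 163.1
Syy = Σy² − (Σy)²/n = 4197.55 − 3739.3225 = 458.2275
b = Sxy/Sxx = 163.1/74 = 2.204054
SSE = Syy − b·Sxy = 458.2275 − 2.204054·163.1 = 98.746284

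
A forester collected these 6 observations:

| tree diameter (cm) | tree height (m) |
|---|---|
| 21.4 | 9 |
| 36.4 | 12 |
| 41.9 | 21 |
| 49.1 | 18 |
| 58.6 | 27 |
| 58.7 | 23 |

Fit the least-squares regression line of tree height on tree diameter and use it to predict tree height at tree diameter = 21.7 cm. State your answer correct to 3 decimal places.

n = 6, Σx = 266.1, Σy = 110, Σxy = 5325.4, Σx² = 12828.99
Sxx = Σx² − (Σx)²/n = 12828.99 − 11801.535 = 1027.455
Sxy = Σxy − (Σx)(Σy)/n = 5325.4 − 4878.5 = 446.9
b = Sxy/Sxx = 446.9/1027.455 = 0.434958
a = ȳ − b·x̄ = 18.333333 − 0.434958·44.35 = -0.957064
ŷ(21.7) = a + b·21.7 = -0.957064 + 0.434958·21.7 = 8.481530

8.482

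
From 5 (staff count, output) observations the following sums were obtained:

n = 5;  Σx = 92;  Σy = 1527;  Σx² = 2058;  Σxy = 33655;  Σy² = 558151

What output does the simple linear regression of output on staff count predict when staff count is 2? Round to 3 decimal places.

55.798

Sxx = Σx² − (Σx)²/n = 2058 − 1692.8 = 365.2
Sxy = Σxy − (Σx)(Σy)/n = 33655 − 28096.8 = 5558.2
b = Sxy/Sxx = 5558.2/365.2 = 15.219606
a = ȳ − b·x̄ = 305.4 − 15.219606·18.4 = 25.359255
ŷ(2) = a + b·2 = 25.359255 + 15.219606·2 = 55.798467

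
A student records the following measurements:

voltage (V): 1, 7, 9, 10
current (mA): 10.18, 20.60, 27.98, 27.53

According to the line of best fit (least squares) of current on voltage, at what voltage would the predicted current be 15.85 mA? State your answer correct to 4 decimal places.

3.9333

n = 4, Σx = 27, Σy = 86.29, Σxy = 681.5, Σx² = 231
Sxx = Σx² − (Σx)²/n = 231 − 182.25 = 48.75
Sxy = Σxy − (Σx)(Σy)/n = 681.5 − 582.4575 = 99.0425
b = Sxy/Sxx = 99.0425/48.75 = 2.031641
a = ȳ − b·x̄ = 21.5725 − 2.031641·6.75 = 7.858923
Set a + b·x = 15.85: x = (15.85 − 7.858923) / 2.031641 = 3.933311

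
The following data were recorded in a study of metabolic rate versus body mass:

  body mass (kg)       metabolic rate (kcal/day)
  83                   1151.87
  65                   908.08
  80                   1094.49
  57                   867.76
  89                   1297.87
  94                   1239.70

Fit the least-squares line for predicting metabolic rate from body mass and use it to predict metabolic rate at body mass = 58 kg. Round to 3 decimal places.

n = 6, Σx = 468, Σy = 6559.77, Σxy = 523694.16, Σx² = 37520
Sxx = Σx² − (Σx)²/n = 37520 − 36504 = 1016
Sxy = Σxy − (Σx)(Σy)/n = 523694.16 − 511662.06 = 12032.1
b = Sxy/Sxx = 12032.1/1016 = 11.842618
a = ȳ − b·x̄ = 1093.295 − 11.842618·78 = 169.570787
ŷ(58) = a + b·58 = 169.570787 + 11.842618·58 = 856.442638

856.443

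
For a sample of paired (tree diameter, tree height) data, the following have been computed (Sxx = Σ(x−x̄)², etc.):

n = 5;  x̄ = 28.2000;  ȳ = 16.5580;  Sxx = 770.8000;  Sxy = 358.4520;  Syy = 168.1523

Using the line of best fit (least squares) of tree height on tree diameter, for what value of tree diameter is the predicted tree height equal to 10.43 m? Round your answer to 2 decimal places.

15.02

b = Sxy/Sxx = 358.452/770.8 = 0.465039
a = ȳ − b·x̄ = 16.558 − 0.465039·28.2 = 3.443902
Set a + b·x = 10.43: x = (10.43 − 3.443902) / 0.465039 = 15.022608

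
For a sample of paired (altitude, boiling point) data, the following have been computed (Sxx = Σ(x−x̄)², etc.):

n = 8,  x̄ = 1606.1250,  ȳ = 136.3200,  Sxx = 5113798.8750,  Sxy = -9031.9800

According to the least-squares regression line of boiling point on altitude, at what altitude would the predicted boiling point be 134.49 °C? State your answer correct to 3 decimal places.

2642.249

b = Sxy/Sxx = -9031.98/5113798.875 = -0.001766
a = ȳ − b·x̄ = 136.32 − (-0.001766)·1606.125 = 139.156734
Set a + b·x = 134.49: x = (134.49 − 139.156734) / (-0.001766) = 2642.249077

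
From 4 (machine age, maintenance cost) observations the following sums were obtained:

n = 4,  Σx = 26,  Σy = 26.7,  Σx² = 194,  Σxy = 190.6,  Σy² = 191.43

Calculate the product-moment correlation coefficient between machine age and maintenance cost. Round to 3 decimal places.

0.938

Sxx = Σx² − (Σx)²/n = 194 − 169 = 25
Sxy = Σxy − (Σx)(Σy)/n = 190.6 − 173.55 = 17.05
Syy = Σy² − (Σy)²/n = 191.43 − 178.2225 = 13.2075
r = Sxy/√(Sxx·Syy) = 17.05/√(330.1875) = 17.05/18.171062 = 0.938305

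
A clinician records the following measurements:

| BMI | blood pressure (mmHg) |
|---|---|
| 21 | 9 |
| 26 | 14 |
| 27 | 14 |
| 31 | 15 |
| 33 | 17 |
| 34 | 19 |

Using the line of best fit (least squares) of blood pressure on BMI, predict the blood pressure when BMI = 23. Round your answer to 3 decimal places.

n = 6, Σx = 172, Σy = 88, Σxy = 2603, Σx² = 5052
Sxx = Σx² − (Σx)²/n = 5052 − 4930.666667 = 121.333333
Sxy = Σxy − (Σx)(Σy)/n = 2603 − 2522.666667 = 80.333333
b = Sxy/Sxx = 80.333333/121.333333 = 0.662088
a = ȳ − b·x̄ = 14.666667 − 0.662088·28.666667 = -4.313187
ŷ(23) = a + b·23 = -4.313187 + 0.662088·23 = 10.914835

10.915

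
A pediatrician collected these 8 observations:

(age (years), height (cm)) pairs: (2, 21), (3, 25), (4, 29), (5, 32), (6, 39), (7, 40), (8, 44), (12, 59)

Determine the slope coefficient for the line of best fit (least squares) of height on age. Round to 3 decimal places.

3.797

n = 8, Σx = 47, Σy = 289, Σxy = 1967, Σx² = 347
Sxx = Σx² − (Σx)²/n = 347 − 276.125 = 70.875
Sxy = Σxy − (Σx)(Σy)/n = 1967 − 1697.875 = 269.125
b = Sxy/Sxx = 269.125/70.875 = 3.797178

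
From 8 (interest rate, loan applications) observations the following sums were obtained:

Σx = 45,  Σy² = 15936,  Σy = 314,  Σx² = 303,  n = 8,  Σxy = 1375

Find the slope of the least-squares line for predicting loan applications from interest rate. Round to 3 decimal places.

Sxx = Σx² − (Σx)²/n = 303 − 253.125 = 49.875
Sxy = Σxy − (Σx)(Σy)/n = 1375 − 1766.25 = -391.25
b = Sxy/Sxx = -391.25/49.875 = -7.844612

-7.845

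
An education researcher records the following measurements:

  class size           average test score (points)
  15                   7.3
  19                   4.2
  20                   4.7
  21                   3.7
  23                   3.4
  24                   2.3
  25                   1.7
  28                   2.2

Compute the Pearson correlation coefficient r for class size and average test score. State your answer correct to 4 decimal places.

-0.9287

n = 8, Σx = 175, Σy = 29.5, Σxy = 598.5, Σx² = 3941, Σy² = 131.29
Sxx = Σx² − (Σx)²/n = 3941 − 3828.125 = 112.875
Sxy = Σxy − (Σx)(Σy)/n = 598.5 − 645.3125 = -46.8125
Syy = Σy² − (Σy)²/n = 131.29 − 108.78125 = 22.50875
r = Sxy/√(Sxx·Syy) = -46.8125/√(2540.675156) = -46.8125/50.405110 = -0.928725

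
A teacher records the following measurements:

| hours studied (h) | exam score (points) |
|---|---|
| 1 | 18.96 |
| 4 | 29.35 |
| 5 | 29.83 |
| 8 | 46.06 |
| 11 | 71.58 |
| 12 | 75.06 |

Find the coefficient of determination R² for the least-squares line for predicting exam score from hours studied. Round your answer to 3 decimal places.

0.962

n = 6, Σx = 41, Σy = 270.84, Σxy = 2342.09, Σx² = 371, Σy² = 14989.9566
Sxx = Σx² − (Σx)²/n = 371 − 280.166667 = 90.833333
Sxy = Σxy − (Σx)(Σy)/n = 2342.09 − 1850.74 = 491.35
Syy = Σy² − (Σy)²/n = 14989.9566 − 12225.7176 = 2764.239
R² = Sxy²/(Sxx·Syy) = (491.35)²/(90.833333·2764.239) = 0.961526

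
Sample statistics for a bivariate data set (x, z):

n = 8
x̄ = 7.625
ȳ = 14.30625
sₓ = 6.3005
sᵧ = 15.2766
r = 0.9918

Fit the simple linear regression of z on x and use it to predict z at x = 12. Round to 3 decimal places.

b = r · sᵧ/sₓ = 0.9918 · 15.2766/6.3005 = 2.404782
a = ȳ − b·x̄ = 14.30625 − 2.404782·7.625 = -4.030216
ŷ(12) = a + b·12 = -4.030216 + 2.404782·12 = 24.827173

24.827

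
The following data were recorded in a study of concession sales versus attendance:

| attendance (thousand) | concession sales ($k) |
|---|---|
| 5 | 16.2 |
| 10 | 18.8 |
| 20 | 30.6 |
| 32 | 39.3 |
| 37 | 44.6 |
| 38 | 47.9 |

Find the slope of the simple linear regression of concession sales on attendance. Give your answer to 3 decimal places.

n = 6, Σx = 142, Σy = 197.4, Σxy = 5609, Σx² = 4362
Sxx = Σx² − (Σx)²/n = 4362 − 3360.666667 = 1001.333333
Sxy = Σxy − (Σx)(Σy)/n = 5609 − 4671.8 = 937.2
b = Sxy/Sxx = 937.2/1001.333333 = 0.935952

0.936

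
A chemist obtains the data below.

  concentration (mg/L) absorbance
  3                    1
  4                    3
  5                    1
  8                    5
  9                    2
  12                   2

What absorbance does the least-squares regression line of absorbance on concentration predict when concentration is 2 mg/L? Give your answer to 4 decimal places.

1.8130

n = 6, Σx = 41, Σy = 14, Σxy = 102, Σx² = 339
Sxx = Σx² − (Σx)²/n = 339 − 280.166667 = 58.833333
Sxy = Σxy − (Σx)(Σy)/n = 102 − 95.666667 = 6.333333
b = Sxy/Sxx = 6.333333/58.833333 = 0.107649
a = ȳ − b·x̄ = 2.333333 − 0.107649·6.833333 = 1.597734
ŷ(2) = a + b·2 = 1.597734 + 0.107649·2 = 1.813031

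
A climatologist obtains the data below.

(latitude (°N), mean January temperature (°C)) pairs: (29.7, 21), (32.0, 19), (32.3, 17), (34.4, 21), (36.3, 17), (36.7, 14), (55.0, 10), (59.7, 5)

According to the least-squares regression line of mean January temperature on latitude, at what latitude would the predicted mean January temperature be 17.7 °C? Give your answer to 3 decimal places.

34.782

n = 8, Σx = 316.1, Σy = 124, Σxy = 4482.6, Σx² = 13386.41
Sxx = Σx² − (Σx)²/n = 13386.41 − 12489.90125 = 896.50875
Sxy = Σxy − (Σx)(Σy)/n = 4482.6 − 4899.55 = -416.95
b = Sxy/Sxx = -416.95/896.50875 = -0.465082
a = ȳ − b·x̄ = 15.5 − (-0.465082)·39.5125 = 33.876549
Set a + b·x = 17.7: x = (17.7 − 33.876549) / (-0.465082) = 34.782150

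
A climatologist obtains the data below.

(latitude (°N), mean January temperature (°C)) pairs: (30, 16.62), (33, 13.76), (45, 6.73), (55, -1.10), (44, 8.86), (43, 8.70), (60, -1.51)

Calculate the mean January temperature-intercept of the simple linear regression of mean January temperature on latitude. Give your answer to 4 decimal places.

n = 7, Σx = 310, Σy = 52.06, Σxy = 1868.37, Σx² = 14424
Sxx = Σx² − (Σx)²/n = 14424 − 13728.571429 = 695.428571
Sxy = Σxy − (Σx)(Σy)/n = 1868.37 − 2305.514286 = -437.144286
b = Sxy/Sxx = -437.144286/695.428571 = -0.628597
a = ȳ − b·x̄ = 7.437143 − (-0.628597)·44.285714 = 35.275008

35.2750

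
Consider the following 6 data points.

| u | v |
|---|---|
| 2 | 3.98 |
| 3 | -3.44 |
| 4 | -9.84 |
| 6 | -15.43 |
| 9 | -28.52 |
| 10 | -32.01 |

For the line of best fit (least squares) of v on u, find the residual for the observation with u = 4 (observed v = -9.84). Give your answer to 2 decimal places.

-2.75

n = 6, Σx = 34, Σy = -85.26, Σxy = -711.08, Σx² = 246
Sxx = Σx² − (Σx)²/n = 246 − 192.666667 = 53.333333
Sxy = Σxy − (Σx)(Σy)/n = -711.08 − (-483.14) = -227.94
b = Sxy/Sxx = -227.94/53.333333 = -4.273875
a = ȳ − b·x̄ = -14.21 − (-4.273875)·5.666667 = 10.008625
ŷ(4) = 10.008625 + (-4.273875)·4 = -7.086875
residual = y − ŷ = -9.84 − (-7.086875) = -2.753125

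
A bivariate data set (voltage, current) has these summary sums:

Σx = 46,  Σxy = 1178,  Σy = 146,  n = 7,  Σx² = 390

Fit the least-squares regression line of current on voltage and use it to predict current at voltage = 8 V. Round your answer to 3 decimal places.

24.417

Sxx = Σx² − (Σx)²/n = 390 − 302.285714 = 87.714286
Sxy = Σxy − (Σx)(Σy)/n = 1178 − 959.428571 = 218.571429
b = Sxy/Sxx = 218.571429/87.714286 = 2.491857
a = ȳ − b·x̄ = 20.857143 − 2.491857·6.571429 = 4.482085
ŷ(8) = a + b·8 = 4.482085 + 2.491857·8 = 24.416938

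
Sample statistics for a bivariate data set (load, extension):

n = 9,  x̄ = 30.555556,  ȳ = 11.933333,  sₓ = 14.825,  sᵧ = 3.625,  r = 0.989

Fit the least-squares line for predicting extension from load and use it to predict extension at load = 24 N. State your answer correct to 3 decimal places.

b = r · sᵧ/sₓ = 0.989 · 3.625/14.825 = 0.241830
a = ȳ − b·x̄ = 11.933333 − 0.241830·30.555556 = 4.544093
ŷ(24) = a + b·24 = 4.544093 + 0.241830·24 = 10.348005

10.348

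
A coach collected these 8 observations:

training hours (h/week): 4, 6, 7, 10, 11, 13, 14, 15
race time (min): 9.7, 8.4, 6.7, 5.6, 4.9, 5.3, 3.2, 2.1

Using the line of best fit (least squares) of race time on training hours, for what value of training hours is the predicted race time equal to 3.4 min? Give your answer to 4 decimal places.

13.8614

n = 8, Σx = 80, Σy = 45.9, Σxy = 391.2, Σx² = 912
Sxx = Σx² − (Σx)²/n = 912 − 800 = 112
Sxy = Σxy − (Σx)(Σy)/n = 391.2 − 459 = -67.8
b = Sxy/Sxx = -67.8/112 = -0.605357
a = ȳ − b·x̄ = 5.7375 − (-0.605357)·10 = 11.791071
Set a + b·x = 3.4: x = (3.4 − 11.791071) / (-0.605357) = 13.861357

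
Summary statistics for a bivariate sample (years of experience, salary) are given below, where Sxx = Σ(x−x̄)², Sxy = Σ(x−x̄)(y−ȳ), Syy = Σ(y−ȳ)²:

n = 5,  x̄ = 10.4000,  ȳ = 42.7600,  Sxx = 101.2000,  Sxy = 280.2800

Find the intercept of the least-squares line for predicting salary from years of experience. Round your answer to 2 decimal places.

b = Sxy/Sxx = 280.28/101.2 = 2.769565
a = ȳ − b·x̄ = 42.76 − 2.769565·10.4 = 13.956522

13.96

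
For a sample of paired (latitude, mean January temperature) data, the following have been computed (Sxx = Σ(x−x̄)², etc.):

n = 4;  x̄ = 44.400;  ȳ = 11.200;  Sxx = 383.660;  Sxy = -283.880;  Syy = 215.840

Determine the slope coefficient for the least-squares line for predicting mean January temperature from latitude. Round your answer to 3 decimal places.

-0.740

b = Sxy/Sxx = -283.88/383.66 = -0.739926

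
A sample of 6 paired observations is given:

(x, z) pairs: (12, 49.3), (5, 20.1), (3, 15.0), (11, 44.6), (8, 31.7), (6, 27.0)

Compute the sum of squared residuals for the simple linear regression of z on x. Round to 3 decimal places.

8.493

n = 6, Σx = 45, Σy = 187.7, Σxy = 1643.3, Σx² = 399, Σy² = 6782.55
Sxx = Σx² − (Σx)²/n = 399 − 337.5 = 61.5
Sxy = Σxy − (Σx)(Σy)/n = 1643.3 − 1407.75 = 235.55
Syy = Σy² − (Σy)²/n = 6782.55 − 5871.881667 = 910.668333
b = Sxy/Sxx = 235.55/61.5 = 3.830081
SSE = Syy − b·Sxy = 910.668333 − 3.830081·235.55 = 8.492683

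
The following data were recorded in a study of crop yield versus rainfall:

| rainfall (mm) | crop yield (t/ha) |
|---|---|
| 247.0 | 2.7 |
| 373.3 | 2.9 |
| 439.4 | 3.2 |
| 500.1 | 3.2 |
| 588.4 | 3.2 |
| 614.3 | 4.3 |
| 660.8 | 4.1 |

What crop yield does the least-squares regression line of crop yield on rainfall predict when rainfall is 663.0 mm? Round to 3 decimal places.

n = 7, Σx = 3423.3, Σy = 23.6, Σxy = 11989.52, Σx² = 1803769.95
Sxx = Σx² − (Σx)²/n = 1803769.95 − 1674140.412857 = 129629.537143
Sxy = Σxy − (Σx)(Σy)/n = 11989.52 − 11541.411429 = 448.108571
b = Sxy/Sxx = 448.108571/129629.537143 = 0.003457
a = ȳ − b·x̄ = 3.371429 − 0.003457·489.042857 = 1.680886
ŷ(663.0) = a + b·663.0 = 1.680886 + 0.003457·663 = 3.972771

3.973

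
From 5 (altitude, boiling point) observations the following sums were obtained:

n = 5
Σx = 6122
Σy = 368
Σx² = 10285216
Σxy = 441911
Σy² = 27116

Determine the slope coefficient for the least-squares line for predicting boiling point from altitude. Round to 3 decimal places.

-0.003

Sxx = Σx² − (Σx)²/n = 10285216 − 7495776.8 = 2789439.2
Sxy = Σxy − (Σx)(Σy)/n = 441911 − 450579.2 = -8668.2
b = Sxy/Sxx = -8668.2/2789439.2 = -0.003108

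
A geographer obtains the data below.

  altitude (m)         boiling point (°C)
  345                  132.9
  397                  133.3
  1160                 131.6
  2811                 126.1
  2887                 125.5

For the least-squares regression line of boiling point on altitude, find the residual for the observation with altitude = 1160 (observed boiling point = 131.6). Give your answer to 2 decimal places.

n = 5, Σx = 7600, Σy = 649.4, Σxy = 968212.2, Σx² = 17858724
Sxx = Σx² − (Σx)²/n = 17858724 − 11552000 = 6306724
Sxy = Σxy − (Σx)(Σy)/n = 968212.2 − 987088 = -18875.8
b = Sxy/Sxx = -18875.8/6306724 = -0.002993
a = ȳ − b·x̄ = 129.88 − (-0.002993)·1520 = 134.429306
ŷ(1160) = 134.429306 + (-0.002993)·1160 = 130.957467
residual = y − ŷ = 131.6 − 130.957467 = 0.642533

0.64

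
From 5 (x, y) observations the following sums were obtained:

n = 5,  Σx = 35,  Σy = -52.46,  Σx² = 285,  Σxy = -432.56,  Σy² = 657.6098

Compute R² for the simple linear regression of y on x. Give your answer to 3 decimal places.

0.996

Sxx = Σx² − (Σx)²/n = 285 − 245 = 40
Sxy = Σxy − (Σx)(Σy)/n = -432.56 − (-367.22) = -65.34
Syy = Σy² − (Σy)²/n = 657.6098 − 550.41032 = 107.19948
R² = Sxy²/(Sxx·Syy) = (-65.34)²/(40·107.19948) = 0.995647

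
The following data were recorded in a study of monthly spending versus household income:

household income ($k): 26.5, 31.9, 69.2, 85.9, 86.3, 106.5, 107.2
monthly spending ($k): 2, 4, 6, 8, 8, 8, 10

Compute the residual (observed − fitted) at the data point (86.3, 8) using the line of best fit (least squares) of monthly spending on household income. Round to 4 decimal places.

0.3873

n = 7, Σx = 513.5, Σy = 46, Σxy = 3897.4, Σx² = 44169.09
Sxx = Σx² − (Σx)²/n = 44169.09 − 37668.892857 = 6500.197143
Sxy = Σxy − (Σx)(Σy)/n = 3897.4 − 3374.428571 = 522.971429
b = Sxy/Sxx = 522.971429/6500.197143 = 0.080455
a = ȳ − b·x̄ = 6.571429 − 0.080455·73.357143 = 0.669501
ŷ(86.3) = 0.669501 + 0.080455·86.3 = 7.612742
residual = y − ŷ = 8 − 7.612742 = 0.387258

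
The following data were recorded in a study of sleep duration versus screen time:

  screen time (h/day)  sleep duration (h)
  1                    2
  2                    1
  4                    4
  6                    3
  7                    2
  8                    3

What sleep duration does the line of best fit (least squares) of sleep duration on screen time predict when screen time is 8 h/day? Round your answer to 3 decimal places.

n = 6, Σx = 28, Σy = 15, Σxy = 76, Σx² = 170
Sxx = Σx² − (Σx)²/n = 170 − 130.666667 = 39.333333
Sxy = Σxy − (Σx)(Σy)/n = 76 − 70 = 6
b = Sxy/Sxx = 6/39.333333 = 0.152542
a = ȳ − b·x̄ = 2.5 − 0.152542·4.666667 = 1.788136
ŷ(8) = a + b·8 = 1.788136 + 0.152542·8 = 3.008475

3.008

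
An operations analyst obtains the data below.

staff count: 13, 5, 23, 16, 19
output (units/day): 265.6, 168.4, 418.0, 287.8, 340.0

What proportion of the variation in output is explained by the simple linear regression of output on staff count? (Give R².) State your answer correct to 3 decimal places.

n = 5, Σx = 76, Σy = 1479.8, Σxy = 24973.6, Σx² = 1340, Σy² = 472054.76
Sxx = Σx² − (Σx)²/n = 1340 − 1155.2 = 184.8
Sxy = Σxy − (Σx)(Σy)/n = 24973.6 − 22492.96 = 2480.64
Syy = Σy² − (Σy)²/n = 472054.76 − 437961.608 = 34093.152
R² = Sxy²/(Sxx·Syy) = (2480.64)²/(184.8·34093.152) = 0.976694

0.977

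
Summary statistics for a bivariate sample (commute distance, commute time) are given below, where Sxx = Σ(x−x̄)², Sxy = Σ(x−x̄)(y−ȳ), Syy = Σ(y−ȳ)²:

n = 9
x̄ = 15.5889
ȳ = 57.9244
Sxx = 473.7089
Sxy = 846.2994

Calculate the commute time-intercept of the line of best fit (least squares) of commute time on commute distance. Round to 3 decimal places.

b = Sxy/Sxx = 846.2994/473.7089 = 1.786539
a = ȳ − b·x̄ = 57.9244 − 1.786539·15.5889 = 30.074223

30.074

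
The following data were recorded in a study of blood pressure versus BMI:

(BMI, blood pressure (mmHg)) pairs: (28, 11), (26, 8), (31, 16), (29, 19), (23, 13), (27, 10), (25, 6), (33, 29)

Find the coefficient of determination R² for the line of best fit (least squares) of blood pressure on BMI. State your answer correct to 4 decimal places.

n = 8, Σx = 222, Σy = 112, Σxy = 3239, Σx² = 6234, Σy² = 1948
Sxx = Σx² − (Σx)²/n = 6234 − 6160.5 = 73.5
Sxy = Σxy − (Σx)(Σy)/n = 3239 − 3108 = 131
Syy = Σy² − (Σy)²/n = 1948 − 1568 = 380
R² = Sxy²/(Sxx·Syy) = (131)²/(73.5·380) = 0.614429

0.6144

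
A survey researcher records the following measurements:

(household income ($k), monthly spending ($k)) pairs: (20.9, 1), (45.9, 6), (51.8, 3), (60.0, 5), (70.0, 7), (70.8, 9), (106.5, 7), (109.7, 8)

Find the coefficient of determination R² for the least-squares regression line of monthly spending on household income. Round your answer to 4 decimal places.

n = 8, Σx = 535.6, Σy = 46, Σxy = 3502, Σx² = 42115.84, Σy² = 314
Sxx = Σx² − (Σx)²/n = 42115.84 − 35858.42 = 6257.42
Sxy = Σxy − (Σx)(Σy)/n = 3502 − 3079.7 = 422.3
Syy = Σy² − (Σy)²/n = 314 − 264.5 = 49.5
R² = Sxy²/(Sxx·Syy) = (422.3)²/(6257.42·49.5) = 0.575760

0.5758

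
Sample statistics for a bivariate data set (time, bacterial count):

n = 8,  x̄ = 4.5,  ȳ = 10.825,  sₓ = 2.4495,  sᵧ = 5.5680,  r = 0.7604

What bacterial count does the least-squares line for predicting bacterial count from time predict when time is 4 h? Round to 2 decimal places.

b = r · sᵧ/sₓ = 0.7604 · 5.568/2.4495 = 1.728478
a = ȳ − b·x̄ = 10.825 − 1.728478·4.5 = 3.046848
ŷ(4) = a + b·4 = 3.046848 + 1.728478·4 = 9.960761

9.96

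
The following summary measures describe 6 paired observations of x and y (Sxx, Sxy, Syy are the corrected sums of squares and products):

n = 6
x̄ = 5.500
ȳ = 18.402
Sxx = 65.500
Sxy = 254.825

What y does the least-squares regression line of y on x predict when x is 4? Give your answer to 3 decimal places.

b = Sxy/Sxx = 254.825/65.5 = 3.890458
a = ȳ − b·x̄ = 18.402 − 3.890458·5.5 = -2.995519
ŷ(4) = a + b·4 = -2.995519 + 3.890458·4 = 12.566313

12.566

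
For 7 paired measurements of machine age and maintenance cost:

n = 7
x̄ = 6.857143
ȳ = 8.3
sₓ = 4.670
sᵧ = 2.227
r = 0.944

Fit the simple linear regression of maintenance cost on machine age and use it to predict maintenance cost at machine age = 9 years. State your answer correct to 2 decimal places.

b = r · sᵧ/sₓ = 0.944 · 2.227/4.67 = 0.450169
a = ȳ − b·x̄ = 8.3 − 0.450169·6.857143 = 5.213129
ŷ(9) = a + b·9 = 5.213129 + 0.450169·9 = 9.264647

9.26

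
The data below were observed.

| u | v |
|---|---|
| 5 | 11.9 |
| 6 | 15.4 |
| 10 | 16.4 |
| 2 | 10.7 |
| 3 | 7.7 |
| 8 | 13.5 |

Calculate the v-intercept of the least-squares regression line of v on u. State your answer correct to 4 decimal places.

7.6000

n = 6, Σx = 34, Σy = 75.6, Σxy = 468.4, Σx² = 238
Sxx = Σx² − (Σx)²/n = 238 − 192.666667 = 45.333333
Sxy = Σxy − (Σx)(Σy)/n = 468.4 − 428.4 = 40
b = Sxy/Sxx = 40/45.333333 = 0.882353
a = ȳ − b·x̄ = 12.6 − 0.882353·5.666667 = 7.6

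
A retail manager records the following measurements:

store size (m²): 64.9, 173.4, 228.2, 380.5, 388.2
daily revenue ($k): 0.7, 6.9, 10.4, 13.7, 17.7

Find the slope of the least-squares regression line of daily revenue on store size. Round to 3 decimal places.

0.046

n = 5, Σx = 1235.2, Σy = 49.4, Σxy = 15699.16, Σx² = 381834.3
Sxx = Σx² − (Σx)²/n = 381834.3 − 305143.808 = 76690.492
Sxy = Σxy − (Σx)(Σy)/n = 15699.16 − 12203.776 = 3495.384
b = Sxy/Sxx = 3495.384/76690.492 = 0.045578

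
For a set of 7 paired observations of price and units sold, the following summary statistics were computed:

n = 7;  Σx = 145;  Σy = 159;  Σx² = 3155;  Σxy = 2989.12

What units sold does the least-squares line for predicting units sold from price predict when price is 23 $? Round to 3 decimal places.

Sxx = Σx² − (Σx)²/n = 3155 − 3003.571429 = 151.428571
Sxy = Σxy − (Σx)(Σy)/n = 2989.12 − 3293.571429 = -304.451429
b = Sxy/Sxx = -304.451429/151.428571 = -2.010528
a = ȳ − b·x̄ = 22.714286 − (-2.010528)·20.714286 = 64.360943
ŷ(23) = a + b·23 = 64.360943 + (-2.010528)·23 = 18.118792

18.119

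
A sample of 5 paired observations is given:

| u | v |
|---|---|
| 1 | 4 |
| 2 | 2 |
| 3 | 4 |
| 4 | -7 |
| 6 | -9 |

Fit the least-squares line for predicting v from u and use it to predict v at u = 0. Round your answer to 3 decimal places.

n = 5, Σx = 16, Σy = -6, Σxy = -62, Σx² = 66
Sxx = Σx² − (Σx)²/n = 66 − 51.2 = 14.8
Sxy = Σxy − (Σx)(Σy)/n = -62 − (-19.2) = -42.8
b = Sxy/Sxx = -42.8/14.8 = -2.891892
a = ȳ − b·x̄ = -1.2 − (-2.891892)·3.2 = 8.054054
ŷ(0) = a + b·0 = 8.054054 + (-2.891892)·0 = 8.054054

8.054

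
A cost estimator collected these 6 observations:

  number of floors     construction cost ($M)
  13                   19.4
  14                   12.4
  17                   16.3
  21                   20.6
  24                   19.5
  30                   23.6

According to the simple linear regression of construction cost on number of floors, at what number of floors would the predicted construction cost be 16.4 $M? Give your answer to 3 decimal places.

n = 6, Σx = 119, Σy = 111.8, Σxy = 2311.5, Σx² = 2571
Sxx = Σx² − (Σx)²/n = 2571 − 2360.166667 = 210.833333
Sxy = Σxy − (Σx)(Σy)/n = 2311.5 − 2217.366667 = 94.133333
b = Sxy/Sxx = 94.133333/210.833333 = 0.446482
a = ȳ − b·x̄ = 18.633333 − 0.446482·19.833333 = 9.778103
Set a + b·x = 16.4: x = (16.4 − 9.778103) / 0.446482 = 14.831268

14.831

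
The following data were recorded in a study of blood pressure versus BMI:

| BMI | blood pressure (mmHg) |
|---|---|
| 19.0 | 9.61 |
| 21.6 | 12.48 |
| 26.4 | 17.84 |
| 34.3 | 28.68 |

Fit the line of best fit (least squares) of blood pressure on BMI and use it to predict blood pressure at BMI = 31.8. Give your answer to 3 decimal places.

n = 4, Σx = 101.3, Σy = 68.61, Σxy = 1906.858, Σx² = 2701.01
Sxx = Σx² − (Σx)²/n = 2701.01 − 2565.4225 = 135.5875
Sxy = Σxy − (Σx)(Σy)/n = 1906.858 − 1737.54825 = 169.30975
b = Sxy/Sxx = 169.30975/135.5875 = 1.248712
a = ȳ − b·x̄ = 17.1525 − 1.248712·25.325 = -14.471134
ŷ(31.8) = a + b·31.8 = -14.471134 + 1.248712·31.8 = 25.237911

25.238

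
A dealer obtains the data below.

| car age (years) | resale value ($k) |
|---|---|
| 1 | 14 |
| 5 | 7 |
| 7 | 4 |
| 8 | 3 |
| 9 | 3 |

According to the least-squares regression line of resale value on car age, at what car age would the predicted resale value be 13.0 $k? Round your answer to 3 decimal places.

n = 5, Σx = 30, Σy = 31, Σxy = 128, Σx² = 220
Sxx = Σx² − (Σx)²/n = 220 − 180 = 40
Sxy = Σxy − (Σx)(Σy)/n = 128 − 186 = -58
b = Sxy/Sxx = -58/40 = -1.45
a = ȳ − b·x̄ = 6.2 − (-1.45)·6 = 14.9
Set a + b·x = 13.0: x = (13.0 − 14.9) / (-1.45) = 1.310345

1.310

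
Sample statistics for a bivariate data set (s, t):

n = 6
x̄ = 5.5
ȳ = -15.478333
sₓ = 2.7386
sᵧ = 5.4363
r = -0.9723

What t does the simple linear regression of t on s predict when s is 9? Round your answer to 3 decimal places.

-22.234

b = r · sᵧ/sₓ = -0.9723 · 5.4363/2.7386 = -1.930079
a = ȳ − b·x̄ = -15.478333 − (-1.930079)·5.5 = -4.862898
ŷ(9) = a + b·9 = -4.862898 + (-1.930079)·9 = -22.233610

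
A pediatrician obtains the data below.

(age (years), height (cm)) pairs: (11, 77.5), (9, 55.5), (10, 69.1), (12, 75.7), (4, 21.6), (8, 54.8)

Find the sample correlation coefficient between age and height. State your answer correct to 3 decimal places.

0.983

n = 6, Σx = 54, Σy = 354.2, Σxy = 3476.2, Σx² = 526, Σy² = 23061.4
Sxx = Σx² − (Σx)²/n = 526 − 486 = 40
Sxy = Σxy − (Σx)(Σy)/n = 3476.2 − 3187.8 = 288.4
Syy = Σy² − (Σy)²/n = 23061.4 − 20909.606667 = 2151.793333
r = Sxy/√(Sxx·Syy) = 288.4/√(86071.733333) = 288.4/293.379845 = 0.983026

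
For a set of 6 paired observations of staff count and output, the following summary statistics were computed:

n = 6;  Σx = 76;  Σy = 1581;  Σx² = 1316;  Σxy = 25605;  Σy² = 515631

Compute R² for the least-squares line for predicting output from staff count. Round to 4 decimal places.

Sxx = Σx² − (Σx)²/n = 1316 − 962.666667 = 353.333333
Sxy = Σxy − (Σx)(Σy)/n = 25605 − 20026 = 5579
Syy = Σy² − (Σy)²/n = 515631 − 416593.5 = 99037.5
R² = Sxy²/(Sxx·Syy) = (5579)²/(353.333333·99037.5) = 0.889464

0.8895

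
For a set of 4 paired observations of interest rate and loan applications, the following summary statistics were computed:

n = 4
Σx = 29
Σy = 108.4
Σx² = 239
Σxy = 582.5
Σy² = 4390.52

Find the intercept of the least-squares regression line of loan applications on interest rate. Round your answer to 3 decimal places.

Sxx = Σx² − (Σx)²/n = 239 − 210.25 = 28.75
Sxy = Σxy − (Σx)(Σy)/n = 582.5 − 785.9 = -203.4
b = Sxy/Sxx = -203.4/28.75 = -7.074783
a = ȳ − b·x̄ = 27.1 − (-7.074783)·7.25 = 78.392174

78.392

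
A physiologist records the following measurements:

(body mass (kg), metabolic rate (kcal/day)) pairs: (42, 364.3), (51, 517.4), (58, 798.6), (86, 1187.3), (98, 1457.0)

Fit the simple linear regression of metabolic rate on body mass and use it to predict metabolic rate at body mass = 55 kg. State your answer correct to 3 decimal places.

n = 5, Σx = 335, Σy = 4324.6, Σxy = 332900.6, Σx² = 24729
Sxx = Σx² − (Σx)²/n = 24729 − 22445 = 2284
Sxy = Σxy − (Σx)(Σy)/n = 332900.6 − 289748.2 = 43152.4
b = Sxy/Sxx = 43152.4/2284 = 18.893345
a = ȳ − b·x̄ = 864.92 − 18.893345·67 = -400.934116
ŷ(55) = a + b·55 = -400.934116 + 18.893345·55 = 638.199860

638.200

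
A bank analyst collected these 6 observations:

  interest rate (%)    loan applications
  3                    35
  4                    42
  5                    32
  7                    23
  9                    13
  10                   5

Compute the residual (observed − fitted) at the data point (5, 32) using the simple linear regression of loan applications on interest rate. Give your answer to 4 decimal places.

0.5932

n = 6, Σx = 38, Σy = 150, Σxy = 761, Σx² = 280
Sxx = Σx² − (Σx)²/n = 280 − 240.666667 = 39.333333
Sxy = Σxy − (Σx)(Σy)/n = 761 − 950 = -189
b = Sxy/Sxx = -189/39.333333 = -4.805085
a = ȳ − b·x̄ = 25 − (-4.805085)·6.333333 = 55.432203
ŷ(5) = 55.432203 + (-4.805085)·5 = 31.406780
residual = y − ŷ = 32 − 31.406780 = 0.593220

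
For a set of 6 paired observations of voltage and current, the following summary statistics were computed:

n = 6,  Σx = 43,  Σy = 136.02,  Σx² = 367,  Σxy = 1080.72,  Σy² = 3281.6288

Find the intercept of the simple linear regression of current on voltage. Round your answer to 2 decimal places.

9.77

Sxx = Σx² − (Σx)²/n = 367 − 308.166667 = 58.833333
Sxy = Σxy − (Σx)(Σy)/n = 1080.72 − 974.81 = 105.91
b = Sxy/Sxx = 105.91/58.833333 = 1.800170
a = ȳ − b·x̄ = 22.67 − 1.800170·7.166667 = 9.768782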